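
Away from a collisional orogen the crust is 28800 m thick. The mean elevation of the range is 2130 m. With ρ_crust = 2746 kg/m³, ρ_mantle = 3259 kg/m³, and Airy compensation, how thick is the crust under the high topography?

42300 m

Root depth r = h ρ_c / (ρ_m − ρ_c) = 2130 m × 2746 / 513 = 11400 m.
Total thickness = T + h + r = 28800 m + 2130 m + 11400 m = 42300 m.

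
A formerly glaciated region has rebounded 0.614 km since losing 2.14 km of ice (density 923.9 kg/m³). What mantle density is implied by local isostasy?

3220 kg/m³

ρ_m = ρ_ice t / u = 923.9 × 2.14 km/0.614 km = 3220 kg/m³.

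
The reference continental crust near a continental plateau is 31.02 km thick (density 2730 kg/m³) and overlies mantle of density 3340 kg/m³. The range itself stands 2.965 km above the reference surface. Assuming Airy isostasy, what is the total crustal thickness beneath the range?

Root depth r = h ρ_c / (ρ_m − ρ_c) = 2.965 km × 2730 / 610 = 13.27 km.
Total thickness = T + h + r = 31.02 km + 2.965 km + 13.27 km = 47.3 km.

47.3 km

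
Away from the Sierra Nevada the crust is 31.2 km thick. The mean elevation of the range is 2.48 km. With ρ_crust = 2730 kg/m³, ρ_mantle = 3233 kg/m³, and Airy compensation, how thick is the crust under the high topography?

47.1 km

Root depth r = h ρ_c / (ρ_m − ρ_c) = 2.48 km × 2730 / 503 = 13.46 km.
Total thickness = T + h + r = 31.2 km + 2.48 km + 13.46 km = 47.1 km.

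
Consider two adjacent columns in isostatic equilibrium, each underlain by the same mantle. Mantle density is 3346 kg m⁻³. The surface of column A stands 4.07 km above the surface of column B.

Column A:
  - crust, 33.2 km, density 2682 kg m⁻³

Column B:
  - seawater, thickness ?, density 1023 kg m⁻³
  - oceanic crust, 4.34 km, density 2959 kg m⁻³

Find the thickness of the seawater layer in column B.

2.9 km

Take the compensation level at the base of the deeper column (depth z_c below the surface of column A) and equate Σ ρ_i t_i down to z_c; mantle fills any gap and the z_c terms cancel.
Column A: 33.2×2682 + (z_c − 33.2)×3346
Column B: 4.07×0 + x×1023 + 4.34×2959 + (z_c − 4.07 − 4.34 − x)×3346
The z_c×3346 term appears on both sides and cancels. Collect the known terms of each column as K = Σ(ρt)_known − 3346 × (depth of known layers): K_A = 89042.4 − 3346×33.2 = −22044.8; K_B = 12842.06 − 3346×(4.07 + 4.34) = −15297.8.
Balance: K_A = K_B − x×(3346 − 1023), so x = (K_B − K_A)/(3346 − 1023) = 6747/2323 = 2.9 km.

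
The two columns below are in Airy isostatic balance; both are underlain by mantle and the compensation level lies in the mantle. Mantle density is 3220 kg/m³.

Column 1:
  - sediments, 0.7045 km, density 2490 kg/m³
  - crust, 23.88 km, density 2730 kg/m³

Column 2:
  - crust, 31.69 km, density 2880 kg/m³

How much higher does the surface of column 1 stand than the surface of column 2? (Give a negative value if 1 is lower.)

For any compensation level in the mantle, the mantle terms cancel and isostasy reduces to e = (Σt_1 − Σt_2) − (Σ(ρt)_1 − Σ(ρt)_2) / ρ_m.
Σt_1 = 24.5845 km; Σt_2 = 31.69 km; Σ(ρt)_1 = 66946.605; Σ(ρt)_2 = 91267.2 (in km·kg/m³).
e = (24.5845 − 31.69) − (66946.605 − 91267.2) / 3220 = 0.447 km.

0.447 km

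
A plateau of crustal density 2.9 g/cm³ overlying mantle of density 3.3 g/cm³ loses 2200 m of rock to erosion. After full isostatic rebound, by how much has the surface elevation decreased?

267 m

Rebound u = e ρ_c/ρ_m = 2200 m × 2.9/3.3 = 1933 m.
Net surface drop = e − u = 2200 m − 1933 m = e (ρ_m − ρ_c)/ρ_m = 267 m.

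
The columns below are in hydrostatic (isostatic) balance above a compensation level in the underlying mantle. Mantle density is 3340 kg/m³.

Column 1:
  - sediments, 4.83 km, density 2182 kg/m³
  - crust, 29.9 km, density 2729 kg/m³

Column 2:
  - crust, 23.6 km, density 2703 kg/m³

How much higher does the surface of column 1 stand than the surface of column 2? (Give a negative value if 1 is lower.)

2.64 km

For any compensation level in the mantle, the mantle terms cancel and isostasy reduces to e = (Σt_1 − Σt_2) − (Σ(ρt)_1 − Σ(ρt)_2) / ρ_m.
Σt_1 = 34.73 km; Σt_2 = 23.6 km; Σ(ρt)_1 = 92136.16; Σ(ρt)_2 = 63790.8 (in km·kg/m³).
e = (34.73 − 23.6) − (92136.16 − 63790.8) / 3340 = 2.64 km.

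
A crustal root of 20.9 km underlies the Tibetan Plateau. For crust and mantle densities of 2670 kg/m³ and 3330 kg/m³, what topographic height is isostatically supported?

Balancing pressure at the compensation depth: ρ_c h = (ρ_m − ρ_c) r.
h = r (ρ_m − ρ_c) / ρ_c = 20.9 km × (3330 − 2670) / 2670 = 5.17 km.

5.17 km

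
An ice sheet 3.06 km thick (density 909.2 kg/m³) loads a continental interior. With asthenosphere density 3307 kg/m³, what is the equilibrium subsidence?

0.841 km

In Airy isostatic equilibrium: the ice load ρ_ice t is balanced by mantle displaced below, ρ_m s.
s = t ρ_ice / ρ_m = 3.06 km × 909.2/3307 = 0.841 km.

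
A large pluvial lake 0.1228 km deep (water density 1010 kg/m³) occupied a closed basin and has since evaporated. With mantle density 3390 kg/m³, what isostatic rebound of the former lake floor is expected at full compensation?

u = d ρ_w/ρ_m = 0.1228 km × 1010/3390 = 0.0366 km.

0.0366 km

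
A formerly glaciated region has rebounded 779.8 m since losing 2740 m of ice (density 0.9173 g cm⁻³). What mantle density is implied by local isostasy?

3.22 g cm⁻³

ρ_m = ρ_ice t / u = 0.9173 × 2740 m/779.8 m = 3.22 g cm⁻³.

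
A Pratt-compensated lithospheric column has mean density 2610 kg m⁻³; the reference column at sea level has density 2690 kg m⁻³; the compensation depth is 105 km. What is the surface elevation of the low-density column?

3.22 km

ρ_ref D = ρ (D + h) → h = D (ρ_ref − ρ)/ρ.
h = 105 km × (2690 − 2610)/2610 = 3.22 km.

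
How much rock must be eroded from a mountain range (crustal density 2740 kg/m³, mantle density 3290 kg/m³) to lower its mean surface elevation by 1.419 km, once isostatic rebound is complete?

Net drop Δ = e − u = e − e ρ_c/ρ_m = e (ρ_m − ρ_c)/ρ_m.
e = Δ ρ_m/(ρ_m − ρ_c) = 1.419 km × 3290/550 = 8.49 km.

8.49 km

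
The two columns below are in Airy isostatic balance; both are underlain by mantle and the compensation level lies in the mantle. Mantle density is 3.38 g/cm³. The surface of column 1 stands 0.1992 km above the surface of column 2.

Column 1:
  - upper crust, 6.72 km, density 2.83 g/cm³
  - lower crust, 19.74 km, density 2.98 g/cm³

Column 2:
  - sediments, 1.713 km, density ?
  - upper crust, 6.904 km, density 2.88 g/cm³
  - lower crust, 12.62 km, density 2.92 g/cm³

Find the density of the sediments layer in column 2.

2.41 g/cm³

Take the compensation level at the base of the deeper column (depth z_c below the surface of column 1) and equate Σ ρ_i t_i down to z_c; mantle fills any gap and the z_c terms cancel.
Column 1: 6.72×2.83 + 19.74×2.98 + (z_c − 26.46)×3.38
Column 2: 0.1992×0 + 1.713×ρ + 6.904×2.88 + 12.62×2.92 + (z_c − 0.1992 − 21.237)×3.38
The z_c×3.38 term appears on both sides and cancels. Collect the known terms of each column as K = Σ(ρt)_known − 3.38 × (depth of known layers): K_1 = 77.8428 − 3.38×26.46 = −11.592; K_2 = 56.73392 − 3.38×(0.1992 + 21.237) = −15.720436.
Balance: K_1 = K_2 + 1.713×ρ, so ρ = (K_1 − K_2)/1.713 = 4.12844/1.713 = 2.41 g/cm³.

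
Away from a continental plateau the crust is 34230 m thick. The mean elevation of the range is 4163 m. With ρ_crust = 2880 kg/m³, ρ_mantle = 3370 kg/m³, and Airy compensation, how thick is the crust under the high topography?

62900 m

Root depth r = h ρ_c / (ρ_m − ρ_c) = 4163 m × 2880 / 490 = 24470 m.
Total thickness = T + h + r = 34230 m + 4163 m + 24470 m = 62900 m.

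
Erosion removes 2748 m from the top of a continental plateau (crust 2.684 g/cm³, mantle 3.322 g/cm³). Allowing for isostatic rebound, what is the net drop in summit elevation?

528 m

Rebound u = e ρ_c/ρ_m = 2748 m × 2.684/3.322 = 2220 m.
Net surface drop = e − u = 2748 m − 2220 m = e (ρ_m − ρ_c)/ρ_m = 528 m.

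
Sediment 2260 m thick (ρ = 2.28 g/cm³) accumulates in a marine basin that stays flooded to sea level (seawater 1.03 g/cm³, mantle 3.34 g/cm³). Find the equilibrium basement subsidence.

1220 m

Submarine loading: the sediment displaces seawater, and the subsidence is in turn flooded, so s (ρ_m − ρ_w) = t (ρ_sed − ρ_w).
s = 2260 m × (2.28 − 1.03) / (3.34 − 1.03) = 1220 m.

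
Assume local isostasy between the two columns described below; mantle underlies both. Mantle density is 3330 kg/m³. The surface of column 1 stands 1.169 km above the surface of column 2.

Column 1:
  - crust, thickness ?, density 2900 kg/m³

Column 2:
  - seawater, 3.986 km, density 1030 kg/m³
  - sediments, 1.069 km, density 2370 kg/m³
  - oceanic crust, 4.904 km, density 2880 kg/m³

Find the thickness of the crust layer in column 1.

Take the compensation level at the base of the deeper column (depth z_c below the surface of column 1) and equate Σ ρ_i t_i down to z_c; mantle fills any gap and the z_c terms cancel.
Column 1: x×2900 + (z_c − 0 − x)×3330
Column 2: 1.169×0 + 3.986×1030 + 1.069×2370 + 4.904×2880 + (z_c − 1.169 − 9.959)×3330
The z_c×3330 term appears on both sides and cancels. Collect the known terms of each column as K = Σ(ρt)_known − 3330 × (depth of known layers): K_1 = 0 − 3330×0 = 0; K_2 = 20762.63 − 3330×(1.169 + 9.959) = −16293.61.
Balance: K_1 − x×(3330 − 2900) = K_2, so x = (K_1 − K_2)/(3330 − 2900) = 16293.6/430 = 37.9 km.

37.9 km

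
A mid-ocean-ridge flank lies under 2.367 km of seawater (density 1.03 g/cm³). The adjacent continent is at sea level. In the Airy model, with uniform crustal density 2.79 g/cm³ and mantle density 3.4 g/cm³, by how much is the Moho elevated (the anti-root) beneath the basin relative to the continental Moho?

6.83 km

For local isostatic compensation: replacing crust with seawater at the top is compensated by replacing crust with mantle at the base: d (ρ_c − ρ_w) = a (ρ_m − ρ_c).
a = d (ρ_c − ρ_w)/(ρ_m − ρ_c) = 2.367 km × 1.76/0.61 = 6.83 km.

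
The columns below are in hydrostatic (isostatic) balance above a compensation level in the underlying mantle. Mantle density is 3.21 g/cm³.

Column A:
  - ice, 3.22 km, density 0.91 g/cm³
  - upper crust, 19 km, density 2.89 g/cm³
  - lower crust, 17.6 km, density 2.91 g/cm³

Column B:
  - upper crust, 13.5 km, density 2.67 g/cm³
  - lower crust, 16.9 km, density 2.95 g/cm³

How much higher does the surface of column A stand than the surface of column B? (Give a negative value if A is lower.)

2.21 km

For any compensation level in the mantle, the mantle terms cancel and isostasy reduces to e = (Σt_A − Σt_B) − (Σ(ρt)_A − Σ(ρt)_B) / ρ_m.
Σt_A = 39.82 km; Σt_B = 30.4 km; Σ(ρt)_A = 109.0562; Σ(ρt)_B = 85.9 (in km·g/cm³).
e = (39.82 − 30.4) − (109.0562 − 85.9) / 3.21 = 2.21 km.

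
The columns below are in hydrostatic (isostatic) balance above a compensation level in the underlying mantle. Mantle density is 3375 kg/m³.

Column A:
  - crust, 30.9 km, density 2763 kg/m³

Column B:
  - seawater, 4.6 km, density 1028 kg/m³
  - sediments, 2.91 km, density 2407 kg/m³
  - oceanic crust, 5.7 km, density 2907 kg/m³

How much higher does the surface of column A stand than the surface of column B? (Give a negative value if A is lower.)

For any compensation level in the mantle, the mantle terms cancel and isostasy reduces to e = (Σt_A − Σt_B) − (Σ(ρt)_A − Σ(ρt)_B) / ρ_m.
Σt_A = 30.9 km; Σt_B = 13.21 km; Σ(ρt)_A = 85376.7; Σ(ρt)_B = 28303.07 (in km·kg/m³).
e = (30.9 − 13.21) − (85376.7 − 28303.07) / 3375 = 0.779 km.

0.779 km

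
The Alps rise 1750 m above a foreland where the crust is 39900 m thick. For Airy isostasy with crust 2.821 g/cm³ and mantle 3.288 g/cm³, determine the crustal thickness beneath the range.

Root depth r = h ρ_c / (ρ_m − ρ_c) = 1750 m × 2.821 / 0.467 = 10570 m.
Total thickness = T + h + r = 39900 m + 1750 m + 10570 m = 52200 m.

52200 m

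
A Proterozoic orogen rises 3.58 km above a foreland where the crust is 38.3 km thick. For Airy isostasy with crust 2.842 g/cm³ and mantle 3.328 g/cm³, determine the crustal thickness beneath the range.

62.8 km

Root depth r = h ρ_c / (ρ_m − ρ_c) = 3.58 km × 2.842 / 0.486 = 20.93 km.
Total thickness = T + h + r = 38.3 km + 3.58 km + 20.93 km = 62.8 km.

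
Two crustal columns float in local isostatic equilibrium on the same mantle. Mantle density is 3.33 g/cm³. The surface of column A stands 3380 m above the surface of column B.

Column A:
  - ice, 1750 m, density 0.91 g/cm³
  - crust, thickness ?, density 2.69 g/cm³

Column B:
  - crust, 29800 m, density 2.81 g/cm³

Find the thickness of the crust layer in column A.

Take the compensation level at the base of the deeper column (depth z_c below the surface of column A) and equate Σ ρ_i t_i down to z_c; mantle fills any gap and the z_c terms cancel.
Column A: 1750×0.91 + x×2.69 + (z_c − 1750 − x)×3.33
Column B: 3380×0 + 29800×2.81 + (z_c − 3380 − 29800)×3.33
The z_c×3.33 term appears on both sides and cancels. Collect the known terms of each column as K = Σ(ρt)_known − 3.33 × (depth of known layers): K_A = 1592.5 − 3.33×1750 = −4235; K_B = 83738 − 3.33×(3380 + 29800) = −26751.4.
Balance: K_A − x×(3.33 − 2.69) = K_B, so x = (K_A − K_B)/(3.33 − 2.69) = 22516.4/0.64 = 35200 m.

35200 m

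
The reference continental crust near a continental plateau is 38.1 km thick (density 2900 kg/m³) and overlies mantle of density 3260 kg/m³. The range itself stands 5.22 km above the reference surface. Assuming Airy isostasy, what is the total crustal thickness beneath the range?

85.4 km

Root depth r = h ρ_c / (ρ_m − ρ_c) = 5.22 km × 2900 / 360 = 42.05 km.
Total thickness = T + h + r = 38.1 km + 5.22 km + 42.05 km = 85.4 km.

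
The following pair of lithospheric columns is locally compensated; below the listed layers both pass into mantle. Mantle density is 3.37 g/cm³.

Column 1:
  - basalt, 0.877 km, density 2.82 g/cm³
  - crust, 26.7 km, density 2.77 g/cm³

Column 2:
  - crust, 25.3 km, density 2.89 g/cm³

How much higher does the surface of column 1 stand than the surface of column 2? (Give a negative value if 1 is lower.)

For any compensation level in the mantle, the mantle terms cancel and isostasy reduces to e = (Σt_1 − Σt_2) − (Σ(ρt)_1 − Σ(ρt)_2) / ρ_m.
Σt_1 = 27.577 km; Σt_2 = 25.3 km; Σ(ρt)_1 = 76.43214; Σ(ρt)_2 = 73.117 (in km·g/cm³).
e = (27.577 − 25.3) − (76.43214 − 73.117) / 3.37 = 1.29 km.

1.29 km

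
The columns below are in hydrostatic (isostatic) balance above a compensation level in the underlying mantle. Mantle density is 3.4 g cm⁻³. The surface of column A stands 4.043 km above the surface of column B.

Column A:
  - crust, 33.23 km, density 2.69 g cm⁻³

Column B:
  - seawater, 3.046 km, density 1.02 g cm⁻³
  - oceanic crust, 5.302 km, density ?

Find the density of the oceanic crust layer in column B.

2.91 g cm⁻³

Take the compensation level at the base of the deeper column (depth z_c below the surface of column A) and equate Σ ρ_i t_i down to z_c; mantle fills any gap and the z_c terms cancel.
Column A: 33.23×2.69 + (z_c − 33.23)×3.4
Column B: 4.043×0 + 3.046×1.02 + 5.302×ρ + (z_c − 4.043 − 8.348)×3.4
The z_c×3.4 term appears on both sides and cancels. Collect the known terms of each column as K = Σ(ρt)_known − 3.4 × (depth of known layers): K_A = 89.3887 − 3.4×33.23 = −23.5933; K_B = 3.10692 − 3.4×(4.043 + 8.348) = −39.02248.
Balance: K_A = K_B + 5.302×ρ, so ρ = (K_A − K_B)/5.302 = 15.4292/5.302 = 2.91 g cm⁻³.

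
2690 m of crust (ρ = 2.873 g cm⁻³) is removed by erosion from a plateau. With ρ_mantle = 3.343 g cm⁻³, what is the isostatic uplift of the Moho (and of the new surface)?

2310 m

Unloading: uplift u = e ρ_c/ρ_m = 2690 m × 2.873/3.343 = 2310 m.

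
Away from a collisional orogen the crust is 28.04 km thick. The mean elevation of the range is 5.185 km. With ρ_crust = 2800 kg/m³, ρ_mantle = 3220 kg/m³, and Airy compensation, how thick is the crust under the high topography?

Root depth r = h ρ_c / (ρ_m − ρ_c) = 5.185 km × 2800 / 420 = 34.57 km.
Total thickness = T + h + r = 28.04 km + 5.185 km + 34.57 km = 67.8 km.

67.8 km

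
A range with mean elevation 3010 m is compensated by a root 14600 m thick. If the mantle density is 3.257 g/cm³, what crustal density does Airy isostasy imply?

2.7 g/cm³

ρ_c h = (ρ_m − ρ_c) r → ρ_c (h + r) = ρ_m r → ρ_c = ρ_m r / (h + r).
ρ_c = 3.257 × 14600 m / (3010 m + 14600 m) = 2.7 g/cm³.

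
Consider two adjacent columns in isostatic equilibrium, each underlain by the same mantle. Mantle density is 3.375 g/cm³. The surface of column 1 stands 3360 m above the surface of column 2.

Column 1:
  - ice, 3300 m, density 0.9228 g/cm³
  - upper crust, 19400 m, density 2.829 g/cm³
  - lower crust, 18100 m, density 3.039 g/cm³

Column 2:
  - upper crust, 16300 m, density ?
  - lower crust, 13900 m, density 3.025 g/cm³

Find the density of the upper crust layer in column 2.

Take the compensation level at the base of the deeper column (depth z_c below the surface of column 1) and equate Σ ρ_i t_i down to z_c; mantle fills any gap and the z_c terms cancel.
Column 1: 3300×0.9228 + 19400×2.829 + 18100×3.039 + (z_c − 40800)×3.375
Column 2: 3360×0 + 16300×ρ + 13900×3.025 + (z_c − 3360 − 30200)×3.375
The z_c×3.375 term appears on both sides and cancels. Collect the known terms of each column as K = Σ(ρt)_known − 3.375 × (depth of known layers): K_1 = 112933.74 − 3.375×40800 = −24766.26; K_2 = 42047.5 − 3.375×(3360 + 30200) = −71217.5.
Balance: K_1 = K_2 + 16300×ρ, so ρ = (K_1 − K_2)/16300 = 46451.2/16300 = 2.85 g/cm³.

2.85 g/cm³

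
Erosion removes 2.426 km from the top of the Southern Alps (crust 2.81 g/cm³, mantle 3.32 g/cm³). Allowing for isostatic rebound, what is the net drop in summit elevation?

Rebound u = e ρ_c/ρ_m = 2.426 km × 2.81/3.32 = 2.053 km.
Net surface drop = e − u = 2.426 km − 2.053 km = e (ρ_m − ρ_c)/ρ_m = 0.373 km.

0.373 km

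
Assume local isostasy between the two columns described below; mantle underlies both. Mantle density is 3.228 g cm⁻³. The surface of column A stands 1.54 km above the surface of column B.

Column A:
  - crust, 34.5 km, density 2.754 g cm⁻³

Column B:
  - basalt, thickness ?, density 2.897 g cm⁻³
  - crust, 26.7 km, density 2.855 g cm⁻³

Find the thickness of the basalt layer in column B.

Take the compensation level at the base of the deeper column (depth z_c below the surface of column A) and equate Σ ρ_i t_i down to z_c; mantle fills any gap and the z_c terms cancel.
Column A: 34.5×2.754 + (z_c − 34.5)×3.228
Column B: 1.54×0 + x×2.897 + 26.7×2.855 + (z_c − 1.54 − 26.7 − x)×3.228
The z_c×3.228 term appears on both sides and cancels. Collect the known terms of each column as K = Σ(ρt)_known − 3.228 × (depth of known layers): K_A = 95.013 − 3.228×34.5 = −16.353; K_B = 76.2285 − 3.228×(1.54 + 26.7) = −14.93022.
Balance: K_A = K_B − x×(3.228 − 2.897), so x = (K_B − K_A)/(3.228 − 2.897) = 1.42278/0.331 = 4.3 km.

4.3 km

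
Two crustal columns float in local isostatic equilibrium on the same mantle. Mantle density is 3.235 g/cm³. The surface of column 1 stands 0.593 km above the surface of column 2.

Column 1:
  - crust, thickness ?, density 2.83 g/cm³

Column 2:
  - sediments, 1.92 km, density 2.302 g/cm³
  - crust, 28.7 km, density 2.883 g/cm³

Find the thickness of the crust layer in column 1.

Take the compensation level at the base of the deeper column (depth z_c below the surface of column 1) and equate Σ ρ_i t_i down to z_c; mantle fills any gap and the z_c terms cancel.
Column 1: x×2.83 + (z_c − 0 − x)×3.235
Column 2: 0.593×0 + 1.92×2.302 + 28.7×2.883 + (z_c − 0.593 − 30.62)×3.235
The z_c×3.235 term appears on both sides and cancels. Collect the known terms of each column as K = Σ(ρt)_known − 3.235 × (depth of known layers): K_1 = 0 − 3.235×0 = 0; K_2 = 87.16194 − 3.235×(0.593 + 30.62) = −13.812115.
Balance: K_1 − x×(3.235 − 2.83) = K_2, so x = (K_1 − K_2)/(3.235 − 2.83) = 13.8121/0.405 = 34.1 km.

34.1 km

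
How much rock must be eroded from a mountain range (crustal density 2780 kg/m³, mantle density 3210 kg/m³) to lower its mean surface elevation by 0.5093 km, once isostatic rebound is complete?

Net drop Δ = e − u = e − e ρ_c/ρ_m = e (ρ_m − ρ_c)/ρ_m.
e = Δ ρ_m/(ρ_m − ρ_c) = 0.5093 km × 3210/430 = 3.8 km.

3.8 km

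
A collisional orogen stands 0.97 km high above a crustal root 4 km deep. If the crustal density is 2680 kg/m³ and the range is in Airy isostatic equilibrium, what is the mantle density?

Airy balance: ρ_c h = (ρ_m − ρ_c) r → ρ_m = ρ_c (1 + h/r).
ρ_m = 2680 × (1 + 0.97 km/4 km) = 3330 kg/m³.

3330 kg/m³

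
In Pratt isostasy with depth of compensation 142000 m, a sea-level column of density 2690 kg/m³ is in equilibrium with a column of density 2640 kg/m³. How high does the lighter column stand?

ρ_ref D = ρ (D + h) → h = D (ρ_ref − ρ)/ρ.
h = 142000 m × (2690 − 2640)/2640 = 2690 m.

2690 m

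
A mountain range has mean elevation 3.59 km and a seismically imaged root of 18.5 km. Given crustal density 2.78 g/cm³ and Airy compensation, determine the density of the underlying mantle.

Airy balance: ρ_c h = (ρ_m − ρ_c) r → ρ_m = ρ_c (1 + h/r).
ρ_m = 2.78 × (1 + 3.59 km/18.5 km) = 3.32 g/cm³.

3.32 g/cm³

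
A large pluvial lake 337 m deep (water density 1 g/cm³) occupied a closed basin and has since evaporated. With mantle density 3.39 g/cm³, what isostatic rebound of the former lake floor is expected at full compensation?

u = d ρ_w/ρ_m = 337 m × 1/3.39 = 99.4 m.

99.4 m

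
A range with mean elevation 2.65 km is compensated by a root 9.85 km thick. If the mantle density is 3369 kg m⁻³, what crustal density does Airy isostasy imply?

ρ_c h = (ρ_m − ρ_c) r → ρ_c (h + r) = ρ_m r → ρ_c = ρ_m r / (h + r).
ρ_c = 3369 × 9.85 km / (2.65 km + 9.85 km) = 2650 kg m⁻³.

2650 kg m⁻³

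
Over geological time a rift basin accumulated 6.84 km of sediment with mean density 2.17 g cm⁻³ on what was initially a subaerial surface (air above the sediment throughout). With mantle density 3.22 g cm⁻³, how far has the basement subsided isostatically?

Subaerial load: s = t ρ_sed / ρ_m = 6.84 km × 2.17/3.22 = 4.61 km.

4.61 km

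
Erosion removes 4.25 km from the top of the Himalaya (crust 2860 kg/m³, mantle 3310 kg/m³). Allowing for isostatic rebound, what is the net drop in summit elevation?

0.578 km

Rebound u = e ρ_c/ρ_m = 4.25 km × 2860/3310 = 3.672 km.
Net surface drop = e − u = 4.25 km − 3.672 km = e (ρ_m − ρ_c)/ρ_m = 0.578 km.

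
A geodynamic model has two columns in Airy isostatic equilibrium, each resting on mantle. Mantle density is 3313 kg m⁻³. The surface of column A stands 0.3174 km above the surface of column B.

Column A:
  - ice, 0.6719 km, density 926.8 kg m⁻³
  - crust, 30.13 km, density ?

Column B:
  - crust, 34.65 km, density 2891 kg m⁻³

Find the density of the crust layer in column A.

2850 kg m⁻³

Take the compensation level at the base of the deeper column (depth z_c below the surface of column A) and equate Σ ρ_i t_i down to z_c; mantle fills any gap and the z_c terms cancel.
Column A: 0.6719×926.8 + 30.13×ρ + (z_c − 30.8019)×3313
Column B: 0.3174×0 + 34.65×2891 + (z_c − 0.3174 − 34.65)×3313
The z_c×3313 term appears on both sides and cancels. Collect the known terms of each column as K = Σ(ρt)_known − 3313 × (depth of known layers): K_A = 622.71692 − 3313×30.8019 = −101423.978; K_B = 100173.15 − 3313×(0.3174 + 34.65) = −15673.8462.
Balance: K_A + 30.13×ρ = K_B, so ρ = (K_B − K_A)/30.13 = 85750.1/30.13 = 2850 kg m⁻³.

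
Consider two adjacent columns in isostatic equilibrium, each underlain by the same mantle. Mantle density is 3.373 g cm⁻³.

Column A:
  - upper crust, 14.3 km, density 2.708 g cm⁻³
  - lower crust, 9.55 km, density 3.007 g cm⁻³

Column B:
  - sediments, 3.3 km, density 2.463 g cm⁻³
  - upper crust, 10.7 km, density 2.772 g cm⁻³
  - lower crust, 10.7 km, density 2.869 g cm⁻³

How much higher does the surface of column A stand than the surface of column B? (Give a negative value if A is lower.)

For any compensation level in the mantle, the mantle terms cancel and isostasy reduces to e = (Σt_A − Σt_B) − (Σ(ρt)_A − Σ(ρt)_B) / ρ_m.
Σt_A = 23.85 km; Σt_B = 24.7 km; Σ(ρt)_A = 67.44125; Σ(ρt)_B = 68.4866 (in km·g cm⁻³).
e = (23.85 − 24.7) − (67.44125 − 68.4866) / 3.373 = −0.54 km.

−0.54 km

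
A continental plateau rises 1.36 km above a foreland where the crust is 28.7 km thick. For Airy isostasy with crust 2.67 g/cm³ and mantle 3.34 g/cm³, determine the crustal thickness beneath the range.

Root depth r = h ρ_c / (ρ_m − ρ_c) = 1.36 km × 2.67 / 0.67 = 5.42 km.
Total thickness = T + h + r = 28.7 km + 1.36 km + 5.42 km = 35.5 km.

35.5 km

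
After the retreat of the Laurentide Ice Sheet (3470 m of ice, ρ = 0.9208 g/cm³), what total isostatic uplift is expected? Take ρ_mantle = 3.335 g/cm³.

Removing the load lets mantle flow back in; uplift u satisfies ρ_ice t = ρ_m u.
u = t ρ_ice/ρ_m = 3470 m × 0.9208/3.335 = 958 m.

958 m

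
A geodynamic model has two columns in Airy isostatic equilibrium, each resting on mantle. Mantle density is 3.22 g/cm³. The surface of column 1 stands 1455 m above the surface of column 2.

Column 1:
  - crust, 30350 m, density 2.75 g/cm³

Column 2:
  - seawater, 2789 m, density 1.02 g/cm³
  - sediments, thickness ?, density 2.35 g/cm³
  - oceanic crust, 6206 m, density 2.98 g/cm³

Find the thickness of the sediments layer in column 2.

Take the compensation level at the base of the deeper column (depth z_c below the surface of column 1) and equate Σ ρ_i t_i down to z_c; mantle fills any gap and the z_c terms cancel.
Column 1: 30350×2.75 + (z_c − 30350)×3.22
Column 2: 1455×0 + 2789×1.02 + x×2.35 + 6206×2.98 + (z_c − 1455 − 8995 − x)×3.22
The z_c×3.22 term appears on both sides and cancels. Collect the known terms of each column as K = Σ(ρt)_known − 3.22 × (depth of known layers): K_1 = 83462.5 − 3.22×30350 = −14264.5; K_2 = 21338.66 − 3.22×(1455 + 8995) = −12310.34.
Balance: K_1 = K_2 − x×(3.22 − 2.35), so x = (K_2 − K_1)/(3.22 − 2.35) = 1954.16/0.87 = 2250 m.

2250 m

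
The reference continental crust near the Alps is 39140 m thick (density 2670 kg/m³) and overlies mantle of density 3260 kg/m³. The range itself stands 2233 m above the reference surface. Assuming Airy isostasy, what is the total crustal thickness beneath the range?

Root depth r = h ρ_c / (ρ_m − ρ_c) = 2233 m × 2670 / 590 = 10110 m.
Total thickness = T + h + r = 39140 m + 2233 m + 10110 m = 51500 m.

51500 m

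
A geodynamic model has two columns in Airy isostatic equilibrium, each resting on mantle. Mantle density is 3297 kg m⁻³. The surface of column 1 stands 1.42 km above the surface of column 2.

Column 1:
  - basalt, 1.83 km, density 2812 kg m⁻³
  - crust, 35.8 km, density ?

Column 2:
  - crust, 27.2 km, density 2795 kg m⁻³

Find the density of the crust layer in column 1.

Take the compensation level at the base of the deeper column (depth z_c below the surface of column 1) and equate Σ ρ_i t_i down to z_c; mantle fills any gap and the z_c terms cancel.
Column 1: 1.83×2812 + 35.8×ρ + (z_c − 37.63)×3297
Column 2: 1.42×0 + 27.2×2795 + (z_c − 1.42 − 27.2)×3297
The z_c×3297 term appears on both sides and cancels. Collect the known terms of each column as K = Σ(ρt)_known − 3297 × (depth of known layers): K_1 = 5145.96 − 3297×37.63 = −118920.15; K_2 = 76024 − 3297×(1.42 + 27.2) = −18336.14.
Balance: K_1 + 35.8×ρ = K_2, so ρ = (K_2 − K_1)/35.8 = 100584/35.8 = 2810 kg m⁻³.

2810 kg m⁻³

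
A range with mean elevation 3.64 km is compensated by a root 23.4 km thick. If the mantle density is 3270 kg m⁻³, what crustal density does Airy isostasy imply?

2830 kg m⁻³

ρ_c h = (ρ_m − ρ_c) r → ρ_c (h + r) = ρ_m r → ρ_c = ρ_m r / (h + r).
ρ_c = 3270 × 23.4 km / (3.64 km + 23.4 km) = 2830 kg m⁻³.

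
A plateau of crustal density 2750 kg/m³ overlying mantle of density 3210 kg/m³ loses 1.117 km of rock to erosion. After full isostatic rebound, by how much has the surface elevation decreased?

0.16 km

Rebound u = e ρ_c/ρ_m = 1.117 km × 2750/3210 = 0.9569 km.
Net surface drop = e − u = 1.117 km − 0.9569 km = e (ρ_m − ρ_c)/ρ_m = 0.16 km.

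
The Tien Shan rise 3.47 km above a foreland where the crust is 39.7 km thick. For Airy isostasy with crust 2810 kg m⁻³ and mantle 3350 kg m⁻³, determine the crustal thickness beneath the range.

61.2 km

Root depth r = h ρ_c / (ρ_m − ρ_c) = 3.47 km × 2810 / 540 = 18.06 km.
Total thickness = T + h + r = 39.7 km + 3.47 km + 18.06 km = 61.2 km.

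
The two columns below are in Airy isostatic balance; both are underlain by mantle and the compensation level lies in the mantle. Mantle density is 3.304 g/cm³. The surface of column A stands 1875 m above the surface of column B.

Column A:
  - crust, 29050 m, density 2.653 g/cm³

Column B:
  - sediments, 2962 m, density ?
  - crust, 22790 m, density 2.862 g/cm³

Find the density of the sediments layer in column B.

2.41 g/cm³

Take the compensation level at the base of the deeper column (depth z_c below the surface of column A) and equate Σ ρ_i t_i down to z_c; mantle fills any gap and the z_c terms cancel.
Column A: 29050×2.653 + (z_c − 29050)×3.304
Column B: 1875×0 + 2962×ρ + 22790×2.862 + (z_c − 1875 − 25752)×3.304
The z_c×3.304 term appears on both sides and cancels. Collect the known terms of each column as K = Σ(ρt)_known − 3.304 × (depth of known layers): K_A = 77069.65 − 3.304×29050 = −18911.55; K_B = 65224.98 − 3.304×(1875 + 25752) = −26054.628.
Balance: K_A = K_B + 2962×ρ, so ρ = (K_A − K_B)/2962 = 7143.08/2962 = 2.41 g/cm³.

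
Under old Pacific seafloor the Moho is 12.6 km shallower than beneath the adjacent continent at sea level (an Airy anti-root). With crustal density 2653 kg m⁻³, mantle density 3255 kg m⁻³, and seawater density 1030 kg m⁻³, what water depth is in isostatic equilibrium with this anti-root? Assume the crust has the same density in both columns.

4.67 km

Replacing a thickness d of crust by seawater at the top must be balanced by replacing crust with mantle at the base: d (ρ_c − ρ_w) = a (ρ_m − ρ_c).
d = a (ρ_m − ρ_c)/(ρ_c − ρ_w) = 12.6 km × 602/1623 = 4.67 km.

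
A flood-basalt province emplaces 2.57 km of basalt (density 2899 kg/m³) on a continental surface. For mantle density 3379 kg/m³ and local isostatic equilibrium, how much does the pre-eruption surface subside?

2.2 km

Subaerial loading: s = t ρ_load / ρ_m.
s = 2.57 km × 2899/3379 = 2.2 km.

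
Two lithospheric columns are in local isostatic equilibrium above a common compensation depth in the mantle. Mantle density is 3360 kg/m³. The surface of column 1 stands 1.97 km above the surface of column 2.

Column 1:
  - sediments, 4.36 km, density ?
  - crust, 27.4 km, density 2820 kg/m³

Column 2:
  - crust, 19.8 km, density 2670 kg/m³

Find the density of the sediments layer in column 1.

2100 kg/m³

Take the compensation level at the base of the deeper column (depth z_c below the surface of column 1) and equate Σ ρ_i t_i down to z_c; mantle fills any gap and the z_c terms cancel.
Column 1: 4.36×ρ + 27.4×2820 + (z_c − 31.76)×3360
Column 2: 1.97×0 + 19.8×2670 + (z_c − 1.97 − 19.8)×3360
The z_c×3360 term appears on both sides and cancels. Collect the known terms of each column as K = Σ(ρt)_known − 3360 × (depth of known layers): K_1 = 77268 − 3360×31.76 = −29445.6; K_2 = 52866 − 3360×(1.97 + 19.8) = −20281.2.
Balance: K_1 + 4.36×ρ = K_2, so ρ = (K_2 − K_1)/4.36 = 9164.4/4.36 = 2100 kg/m³.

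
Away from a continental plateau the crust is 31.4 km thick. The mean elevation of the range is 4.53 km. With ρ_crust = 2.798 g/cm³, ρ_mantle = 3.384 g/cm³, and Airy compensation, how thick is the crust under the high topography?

Root depth r = h ρ_c / (ρ_m − ρ_c) = 4.53 km × 2.798 / 0.586 = 21.63 km.
Total thickness = T + h + r = 31.4 km + 4.53 km + 21.63 km = 57.6 km.

57.6 km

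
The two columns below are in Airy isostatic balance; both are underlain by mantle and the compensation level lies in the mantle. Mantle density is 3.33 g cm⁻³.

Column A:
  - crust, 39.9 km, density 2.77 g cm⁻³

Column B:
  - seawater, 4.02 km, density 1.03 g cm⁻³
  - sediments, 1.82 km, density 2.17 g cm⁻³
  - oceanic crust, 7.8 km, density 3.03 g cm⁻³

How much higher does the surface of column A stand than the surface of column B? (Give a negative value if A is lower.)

2.6 km

For any compensation level in the mantle, the mantle terms cancel and isostasy reduces to e = (Σt_A − Σt_B) − (Σ(ρt)_A − Σ(ρt)_B) / ρ_m.
Σt_A = 39.9 km; Σt_B = 13.64 km; Σ(ρt)_A = 110.523; Σ(ρt)_B = 31.724 (in km·g cm⁻³).
e = (39.9 − 13.64) − (110.523 − 31.724) / 3.33 = 2.6 km.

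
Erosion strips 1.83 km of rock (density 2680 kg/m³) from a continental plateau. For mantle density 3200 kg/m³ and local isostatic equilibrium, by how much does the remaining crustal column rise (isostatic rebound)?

1.53 km

Unloading: uplift u = e ρ_c/ρ_m = 1.83 km × 2680/3200 = 1.53 km.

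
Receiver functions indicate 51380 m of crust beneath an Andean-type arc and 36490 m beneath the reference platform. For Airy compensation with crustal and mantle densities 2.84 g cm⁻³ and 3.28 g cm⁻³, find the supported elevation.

Excess crust Δ = 51380 m − 36490 m = 14890 m, split between elevation h and root r with h + r = Δ.
Airy balance ρ_c h = (ρ_m − ρ_c) r gives r = h ρ_c/(ρ_m − ρ_c), so h (1 + ρ_c/(ρ_m − ρ_c)) = Δ, i.e. h = Δ (ρ_m − ρ_c)/ρ_m.
h = 14890 m × 0.44/3.28 = 2000 m.

2000 m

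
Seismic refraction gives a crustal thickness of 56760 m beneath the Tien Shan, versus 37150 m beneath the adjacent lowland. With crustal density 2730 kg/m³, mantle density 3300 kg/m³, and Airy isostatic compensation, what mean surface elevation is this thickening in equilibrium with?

Excess crust Δ = 56760 m − 37150 m = 19610 m, split between elevation h and root r with h + r = Δ.
Airy balance ρ_c h = (ρ_m − ρ_c) r gives r = h ρ_c/(ρ_m − ρ_c), so h (1 + ρ_c/(ρ_m − ρ_c)) = Δ, i.e. h = Δ (ρ_m − ρ_c)/ρ_m.
h = 19610 m × 570/3300 = 3390 m.

3390 m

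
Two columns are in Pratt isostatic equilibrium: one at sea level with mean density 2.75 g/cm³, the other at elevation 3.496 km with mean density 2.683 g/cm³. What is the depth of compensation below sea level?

ρ_ref D = ρ (D + h) → D (ρ_ref − ρ) = ρ h.
D = ρ h/(ρ_ref − ρ) = 2.683 × 3.496 km/(2.75 − 2.683) = 140 km.

140 km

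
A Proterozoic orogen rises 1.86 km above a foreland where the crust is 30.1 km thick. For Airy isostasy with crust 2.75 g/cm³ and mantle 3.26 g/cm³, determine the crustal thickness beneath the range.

Root depth r = h ρ_c / (ρ_m − ρ_c) = 1.86 km × 2.75 / 0.51 = 10.03 km.
Total thickness = T + h + r = 30.1 km + 1.86 km + 10.03 km = 42 km.

42 km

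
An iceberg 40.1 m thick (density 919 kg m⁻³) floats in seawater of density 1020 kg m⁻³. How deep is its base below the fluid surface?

36.1 m

Draft d = t ρ_obj/ρ_fluid = 40.1 m × 919/1020 = 36.1 m.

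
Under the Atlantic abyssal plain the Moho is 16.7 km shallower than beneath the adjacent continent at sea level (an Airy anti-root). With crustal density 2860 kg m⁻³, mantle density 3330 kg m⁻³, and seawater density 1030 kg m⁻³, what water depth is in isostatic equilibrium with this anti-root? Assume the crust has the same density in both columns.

Replacing a thickness d of crust by seawater at the top must be balanced by replacing crust with mantle at the base: d (ρ_c − ρ_w) = a (ρ_m − ρ_c).
d = a (ρ_m − ρ_c)/(ρ_c − ρ_w) = 16.7 km × 470/1830 = 4.29 km.

4.29 km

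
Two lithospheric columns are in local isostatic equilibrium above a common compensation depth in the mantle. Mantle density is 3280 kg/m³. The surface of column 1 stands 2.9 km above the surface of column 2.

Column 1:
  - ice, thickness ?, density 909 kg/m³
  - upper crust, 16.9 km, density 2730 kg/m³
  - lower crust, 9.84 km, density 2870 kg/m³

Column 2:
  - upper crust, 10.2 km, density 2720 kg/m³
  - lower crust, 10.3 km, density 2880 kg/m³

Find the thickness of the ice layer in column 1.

2.54 km

Take the compensation level at the base of the deeper column (depth z_c below the surface of column 1) and equate Σ ρ_i t_i down to z_c; mantle fills any gap and the z_c terms cancel.
Column 1: x×909 + 16.9×2730 + 9.84×2870 + (z_c − 26.74 − x)×3280
Column 2: 2.9×0 + 10.2×2720 + 10.3×2880 + (z_c − 2.9 − 20.5)×3280
The z_c×3280 term appears on both sides and cancels. Collect the known terms of each column as K = Σ(ρt)_known − 3280 × (depth of known layers): K_1 = 74377.8 − 3280×26.74 = −13329.4; K_2 = 57408 − 3280×(2.9 + 20.5) = −19344.
Balance: K_1 − x×(3280 − 909) = K_2, so x = (K_1 − K_2)/(3280 − 909) = 6014.6/2371 = 2.54 km.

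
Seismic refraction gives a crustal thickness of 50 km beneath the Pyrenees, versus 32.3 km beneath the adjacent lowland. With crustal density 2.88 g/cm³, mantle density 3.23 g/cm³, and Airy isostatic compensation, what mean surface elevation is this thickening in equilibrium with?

1.92 km

Excess crust Δ = 50 km − 32.3 km = 17.7 km, split between elevation h and root r with h + r = Δ.
Airy balance ρ_c h = (ρ_m − ρ_c) r gives r = h ρ_c/(ρ_m − ρ_c), so h (1 + ρ_c/(ρ_m − ρ_c)) = Δ, i.e. h = Δ (ρ_m − ρ_c)/ρ_m.
h = 17.7 km × 0.35/3.23 = 1.92 km.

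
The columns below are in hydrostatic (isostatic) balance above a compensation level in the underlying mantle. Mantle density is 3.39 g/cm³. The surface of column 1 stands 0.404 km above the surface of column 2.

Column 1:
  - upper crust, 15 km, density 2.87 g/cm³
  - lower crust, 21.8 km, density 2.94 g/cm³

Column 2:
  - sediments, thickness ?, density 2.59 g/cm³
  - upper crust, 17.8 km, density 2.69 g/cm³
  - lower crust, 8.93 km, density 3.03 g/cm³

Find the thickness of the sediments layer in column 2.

Take the compensation level at the base of the deeper column (depth z_c below the surface of column 1) and equate Σ ρ_i t_i down to z_c; mantle fills any gap and the z_c terms cancel.
Column 1: 15×2.87 + 21.8×2.94 + (z_c − 36.8)×3.39
Column 2: 0.404×0 + x×2.59 + 17.8×2.69 + 8.93×3.03 + (z_c − 0.404 − 26.73 − x)×3.39
The z_c×3.39 term appears on both sides and cancels. Collect the known terms of each column as K = Σ(ρt)_known − 3.39 × (depth of known layers): K_1 = 107.142 − 3.39×36.8 = −17.61; K_2 = 74.9399 − 3.39×(0.404 + 26.73) = −17.04436.
Balance: K_1 = K_2 − x×(3.39 − 2.59), so x = (K_2 − K_1)/(3.39 − 2.59) = 0.56564/0.8 = 0.707 km.

0.707 km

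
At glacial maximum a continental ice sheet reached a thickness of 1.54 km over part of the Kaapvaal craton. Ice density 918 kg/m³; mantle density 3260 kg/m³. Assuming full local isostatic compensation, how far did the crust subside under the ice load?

0.434 km

By Archimedes' principle applied to the lithosphere: the ice load ρ_ice t is balanced by mantle displaced below, ρ_m s.
s = t ρ_ice / ρ_m = 1.54 km × 918/3260 = 0.434 km.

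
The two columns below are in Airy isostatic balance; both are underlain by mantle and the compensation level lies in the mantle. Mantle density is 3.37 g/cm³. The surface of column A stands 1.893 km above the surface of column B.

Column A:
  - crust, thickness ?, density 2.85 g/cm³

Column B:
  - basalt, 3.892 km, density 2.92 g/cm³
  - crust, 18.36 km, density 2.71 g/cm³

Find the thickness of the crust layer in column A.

38.9 km

Take the compensation level at the base of the deeper column (depth z_c below the surface of column A) and equate Σ ρ_i t_i down to z_c; mantle fills any gap and the z_c terms cancel.
Column A: x×2.85 + (z_c − 0 − x)×3.37
Column B: 1.893×0 + 3.892×2.92 + 18.36×2.71 + (z_c − 1.893 − 22.252)×3.37
The z_c×3.37 term appears on both sides and cancels. Collect the known terms of each column as K = Σ(ρt)_known − 3.37 × (depth of known layers): K_A = 0 − 3.37×0 = 0; K_B = 61.12024 − 3.37×(1.893 + 22.252) = −20.24841.
Balance: K_A − x×(3.37 − 2.85) = K_B, so x = (K_A − K_B)/(3.37 − 2.85) = 20.2484/0.52 = 38.9 km.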